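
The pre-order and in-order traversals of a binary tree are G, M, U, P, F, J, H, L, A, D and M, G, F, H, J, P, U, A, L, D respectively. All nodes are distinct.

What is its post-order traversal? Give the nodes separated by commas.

M, H, J, F, P, A, D, L, U, G

The first element of pre-order is the root; it splits in-order into left and right subtrees.
Root G: left subtree has 1 node {M}, right has 8 {F, H, J, P, U, A, L, D}.
  Root U: left subtree has 4 nodes {F, H, J, P}, right has 3 {A, L, D}.
    Root P: left subtree has 3 nodes {F, H, J}, right has 0 { }.
      Root F: left subtree has 0 nodes { }, right has 2 {H, J}.
        Root J: left subtree has 1 node {H}, right has 0 { }.
    Root L: left subtree has 1 node {A}, right has 1 {D}.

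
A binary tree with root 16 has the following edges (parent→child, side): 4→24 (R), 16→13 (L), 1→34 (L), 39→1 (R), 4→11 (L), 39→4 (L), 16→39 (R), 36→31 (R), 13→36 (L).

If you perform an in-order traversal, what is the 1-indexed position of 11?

In-order visits the left subtree, then the node, then the right subtree.
At 16: go left to 13.
  At 13: go left to 36.
    At 36: no left child.
    Visit 36.
    At 36: go right to 31.
      31 is a leaf — visit 31.
  Visit 13.
  At 13: no right child.
Visit 16.
At 16: go right to 39.
  At 39: go left to 4.
    At 4: go left to 11.
      11 is a leaf — visit 11.
    Visit 4.
    At 4: go right to 24.
      24 is a leaf — visit 24.
  Visit 39.
  At 39: go right to 1.
    At 1: go left to 34.
      34 is a leaf — visit 34.
    Visit 1.
    At 1: no right child.
Full in-order sequence: 36, 31, 13, 16, 11, 4, 24, 39, 34, 1.

5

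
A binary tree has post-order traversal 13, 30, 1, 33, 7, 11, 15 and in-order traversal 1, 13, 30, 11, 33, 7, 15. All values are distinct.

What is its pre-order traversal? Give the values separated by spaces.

The last element of post-order is the root; it splits in-order into left and right subtrees.
Root 15: left subtree has 6 nodes {1, 13, 30, 11, 33, 7}, right has 0 { }.
  Root 11: left subtree has 3 nodes {1, 13, 30}, right has 2 {33, 7}.
    Root 1: left subtree has 0 nodes { }, right has 2 {13, 30}.
      Root 30: left subtree has 1 node {13}, right has 0 { }.
    Root 7: left subtree has 1 node {33}, right has 0 { }.

15 11 1 30 13 7 33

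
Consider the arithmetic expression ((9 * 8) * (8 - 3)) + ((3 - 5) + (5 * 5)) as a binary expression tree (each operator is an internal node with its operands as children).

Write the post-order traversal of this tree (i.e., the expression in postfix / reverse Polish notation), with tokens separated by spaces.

Post-order on an expression tree gives postfix notation: for each operator, emit left operand, right operand, then the operator.

9 8 * 8 3 - * 3 5 - 5 5 * + +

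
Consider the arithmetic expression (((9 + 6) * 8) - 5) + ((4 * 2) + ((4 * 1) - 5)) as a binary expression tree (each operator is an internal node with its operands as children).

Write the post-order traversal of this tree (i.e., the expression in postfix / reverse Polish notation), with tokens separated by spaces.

Post-order on an expression tree gives postfix notation: for each operator, emit left operand, right operand, then the operator.

9 6 + 8 * 5 - 4 2 * 4 1 * 5 - + +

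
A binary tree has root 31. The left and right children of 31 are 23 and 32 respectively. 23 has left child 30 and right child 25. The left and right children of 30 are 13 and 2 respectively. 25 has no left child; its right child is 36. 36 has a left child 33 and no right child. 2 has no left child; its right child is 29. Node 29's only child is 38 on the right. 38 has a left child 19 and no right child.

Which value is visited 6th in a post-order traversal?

30

Post-order visits the left subtree, then the right subtree, then the node.
At 31: go left to 23.
  At 23: go left to 30.
    At 30: go left to 13.
      13 is a leaf — visit 13.
    At 30: go right to 2.
      At 2: no left child.
      At 2: go right to 29.
        At 29: no left child.
        At 29: go right to 38.
          At 38: go left to 19.
            19 is a leaf — visit 19.
          At 38: no right child.
          Visit 38.
        Visit 29.
      Visit 2.
    Visit 30.
  At 23: go right to 25.
    At 25: no left child.
    At 25: go right to 36.
      At 36: go left to 33.
        33 is a leaf — visit 33.
      At 36: no right child.
      Visit 36.
    Visit 25.
  Visit 23.
At 31: go right to 32.
  32 is a leaf — visit 32.
Visit 31.
Full post-order sequence: 13, 19, 38, 29, 2, 30, 33, 36, 25, 23, 32, 31.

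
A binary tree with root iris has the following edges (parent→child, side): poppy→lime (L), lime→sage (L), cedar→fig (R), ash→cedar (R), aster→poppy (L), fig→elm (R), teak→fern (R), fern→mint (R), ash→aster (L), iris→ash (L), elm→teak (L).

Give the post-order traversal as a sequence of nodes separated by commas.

Post-order visits the left subtree, then the right subtree, then the node.
At iris: go left to ash.
  At ash: go left to aster.
    At aster: go left to poppy.
      At poppy: go left to lime.
        At lime: go left to sage.
          sage is a leaf — visit sage.
        At lime: no right child.
        Visit lime.
      At poppy: no right child.
      Visit poppy.
    At aster: no right child.
    Visit aster.
  At ash: go right to cedar.
    At cedar: no left child.
    At cedar: go right to fig.
      At fig: no left child.
      At fig: go right to elm.
        At elm: go left to teak.
          At teak: no left child.
          At teak: go right to fern.
            At fern: no left child.
            At fern: go right to mint.
              mint is a leaf — visit mint.
            Visit fern.
          Visit teak.
        At elm: no right child.
        Visit elm.
      Visit fig.
    Visit cedar.
  Visit ash.
At iris: no right child.
Visit iris.

sage, lime, poppy, aster, mint, fern, teak, elm, fig, cedar, ash, iris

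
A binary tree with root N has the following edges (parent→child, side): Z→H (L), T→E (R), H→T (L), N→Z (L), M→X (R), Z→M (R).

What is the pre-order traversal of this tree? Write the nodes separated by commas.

N, Z, H, T, E, M, X

Pre-order visits the node, then its left subtree, then its right subtree.
Visit N.
At N: go left to Z.
  Visit Z.
  At Z: go left to H.
    Visit H.
    At H: go left to T.
      Visit T.
      At T: no left child.
      At T: go right to E.
        E is a leaf — visit E.
    At H: no right child.
  At Z: go right to M.
    Visit M.
    At M: no left child.
    At M: go right to X.
      X is a leaf — visit X.
At N: no right child.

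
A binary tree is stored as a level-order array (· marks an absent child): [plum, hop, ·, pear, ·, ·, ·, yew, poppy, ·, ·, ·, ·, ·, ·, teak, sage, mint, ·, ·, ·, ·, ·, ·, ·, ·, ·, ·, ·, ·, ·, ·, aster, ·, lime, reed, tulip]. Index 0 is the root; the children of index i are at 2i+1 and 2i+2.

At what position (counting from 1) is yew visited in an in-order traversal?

3

In-order visits the left subtree, then the node, then the right subtree.
At plum: go left to hop.
  At hop: go left to pear.
    At pear: go left to yew.
      At yew: go left to teak.
        At teak: no left child.
        Visit teak.
        At teak: go right to aster.
          aster is a leaf — visit aster.
      Visit yew.
      At yew: go right to sage.
        At sage: no left child.
        Visit sage.
        At sage: go right to lime.
          lime is a leaf — visit lime.
    Visit pear.
    At pear: go right to poppy.
      At poppy: go left to mint.
        At mint: go left to reed.
          reed is a leaf — visit reed.
        Visit mint.
        At mint: go right to tulip.
          tulip is a leaf — visit tulip.
      Visit poppy.
      At poppy: no right child.
  Visit hop.
  At hop: no right child.
Visit plum.
At plum: no right child.
Full in-order sequence: teak, aster, yew, sage, lime, pear, reed, mint, tulip, poppy, hop, plum.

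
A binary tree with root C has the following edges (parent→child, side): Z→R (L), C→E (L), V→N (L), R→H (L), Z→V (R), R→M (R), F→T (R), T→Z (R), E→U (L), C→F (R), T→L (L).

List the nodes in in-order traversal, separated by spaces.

In-order visits the left subtree, then the node, then the right subtree.
At C: go left to E.
  At E: go left to U.
    U is a leaf — visit U.
  Visit E.
  At E: no right child.
Visit C.
At C: go right to F.
  At F: no left child.
  Visit F.
  At F: go right to T.
    At T: go left to L.
      L is a leaf — visit L.
    Visit T.
    At T: go right to Z.
      At Z: go left to R.
        At R: go left to H.
          H is a leaf — visit H.
        Visit R.
        At R: go right to M.
          M is a leaf — visit M.
      Visit Z.
      At Z: go right to V.
        At V: go left to N.
          N is a leaf — visit N.
        Visit V.
        At V: no right child.

U E C F L T H R M Z N V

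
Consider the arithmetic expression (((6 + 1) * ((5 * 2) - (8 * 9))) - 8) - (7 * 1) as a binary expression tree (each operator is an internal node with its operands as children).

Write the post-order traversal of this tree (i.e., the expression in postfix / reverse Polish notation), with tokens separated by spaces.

6 1 + 5 2 * 8 9 * - * 8 - 7 1 * -

Post-order on an expression tree gives postfix notation: for each operator, emit left operand, right operand, then the operator.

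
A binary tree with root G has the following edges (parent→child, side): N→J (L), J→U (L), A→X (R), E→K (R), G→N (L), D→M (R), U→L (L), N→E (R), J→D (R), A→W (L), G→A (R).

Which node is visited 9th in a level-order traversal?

Level-order visits nodes level by level from the root, left to right within each level.
Level 0: G
Level 1: N, A
Level 2: J, E, W, X
Level 3: U, D, K
Level 4: L, M
Full level-order sequence: G, N, A, J, E, W, X, U, D, K, L, M.

D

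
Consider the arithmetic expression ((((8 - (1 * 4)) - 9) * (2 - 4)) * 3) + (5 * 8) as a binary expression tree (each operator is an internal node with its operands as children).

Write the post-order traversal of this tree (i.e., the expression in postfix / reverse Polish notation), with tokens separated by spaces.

8 1 4 * - 9 - 2 4 - * 3 * 5 8 * +

Post-order on an expression tree gives postfix notation: for each operator, emit left operand, right operand, then the operator.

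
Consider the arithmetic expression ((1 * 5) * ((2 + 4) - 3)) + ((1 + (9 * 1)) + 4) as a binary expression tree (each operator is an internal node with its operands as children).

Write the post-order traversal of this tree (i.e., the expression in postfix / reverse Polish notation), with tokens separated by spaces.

Post-order on an expression tree gives postfix notation: for each operator, emit left operand, right operand, then the operator.

1 5 * 2 4 + 3 - * 1 9 1 * + 4 + +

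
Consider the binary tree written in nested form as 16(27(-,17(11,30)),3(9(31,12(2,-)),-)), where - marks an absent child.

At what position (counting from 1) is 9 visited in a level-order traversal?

Level-order visits nodes level by level from the root, left to right within each level.
Level 0: 16
Level 1: 27, 3
Level 2: 17, 9
Level 3: 11, 30, 31, 12
Level 4: 2
Full level-order sequence: 16, 27, 3, 17, 9, 11, 30, 31, 12, 2.

5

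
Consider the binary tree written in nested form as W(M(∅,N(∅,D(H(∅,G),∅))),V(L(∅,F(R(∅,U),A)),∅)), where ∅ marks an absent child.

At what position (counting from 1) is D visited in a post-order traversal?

Post-order visits the left subtree, then the right subtree, then the node.
At W: go left to M.
  At M: no left child.
  At M: go right to N.
    At N: no left child.
    At N: go right to D.
      At D: go left to H.
        At H: no left child.
        At H: go right to G.
          G is a leaf — visit G.
        Visit H.
      At D: no right child.
      Visit D.
    Visit N.
  Visit M.
At W: go right to V.
  At V: go left to L.
    At L: no left child.
    At L: go right to F.
      At F: go left to R.
        At R: no left child.
        At R: go right to U.
          U is a leaf — visit U.
        Visit R.
      At F: go right to A.
        A is a leaf — visit A.
      Visit F.
    Visit L.
  At V: no right child.
  Visit V.
Visit W.
Full post-order sequence: G, H, D, N, M, U, R, A, F, L, V, W.

3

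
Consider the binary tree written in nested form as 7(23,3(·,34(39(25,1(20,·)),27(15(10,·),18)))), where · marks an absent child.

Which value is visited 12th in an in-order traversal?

18

In-order visits the left subtree, then the node, then the right subtree.
At 7: go left to 23.
  23 is a leaf — visit 23.
Visit 7.
At 7: go right to 3.
  At 3: no left child.
  Visit 3.
  At 3: go right to 34.
    At 34: go left to 39.
      At 39: go left to 25.
        25 is a leaf — visit 25.
      Visit 39.
      At 39: go right to 1.
        At 1: go left to 20.
          20 is a leaf — visit 20.
        Visit 1.
        At 1: no right child.
    Visit 34.
    At 34: go right to 27.
      At 27: go left to 15.
        At 15: go left to 10.
          10 is a leaf — visit 10.
        Visit 15.
        At 15: no right child.
      Visit 27.
      At 27: go right to 18.
        18 is a leaf — visit 18.
Full in-order sequence: 23, 7, 3, 25, 39, 20, 1, 34, 10, 15, 27, 18.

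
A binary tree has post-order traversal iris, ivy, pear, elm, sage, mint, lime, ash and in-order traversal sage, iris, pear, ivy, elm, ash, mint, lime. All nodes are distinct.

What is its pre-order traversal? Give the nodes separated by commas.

ash, sage, elm, pear, iris, ivy, lime, mint

The last element of post-order is the root; it splits in-order into left and right subtrees.
Root ash: left subtree has 5 nodes {sage, iris, pear, ivy, elm}, right has 2 {mint, lime}.
  Root sage: left subtree has 0 nodes { }, right has 4 {iris, pear, ivy, elm}.
    Root elm: left subtree has 3 nodes {iris, pear, ivy}, right has 0 { }.
      Root pear: left subtree has 1 node {iris}, right has 1 {ivy}.
  Root lime: left subtree has 1 node {mint}, right has 0 { }.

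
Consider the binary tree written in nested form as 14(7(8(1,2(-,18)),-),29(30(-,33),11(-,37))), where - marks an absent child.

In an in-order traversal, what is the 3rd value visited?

2

In-order visits the left subtree, then the node, then the right subtree.
At 14: go left to 7.
  At 7: go left to 8.
    At 8: go left to 1.
      1 is a leaf — visit 1.
    Visit 8.
    At 8: go right to 2.
      At 2: no left child.
      Visit 2.
      At 2: go right to 18.
        18 is a leaf — visit 18.
  Visit 7.
  At 7: no right child.
Visit 14.
At 14: go right to 29.
  At 29: go left to 30.
    At 30: no left child.
    Visit 30.
    At 30: go right to 33.
      33 is a leaf — visit 33.
  Visit 29.
  At 29: go right to 11.
    At 11: no left child.
    Visit 11.
    At 11: go right to 37.
      37 is a leaf — visit 37.
Full in-order sequence: 1, 8, 2, 18, 7, 14, 30, 33, 29, 11, 37.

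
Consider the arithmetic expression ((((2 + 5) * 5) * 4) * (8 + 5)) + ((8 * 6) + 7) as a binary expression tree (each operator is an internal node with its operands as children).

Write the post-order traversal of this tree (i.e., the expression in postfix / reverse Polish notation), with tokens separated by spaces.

Post-order on an expression tree gives postfix notation: for each operator, emit left operand, right operand, then the operator.

2 5 + 5 * 4 * 8 5 + * 8 6 * 7 + +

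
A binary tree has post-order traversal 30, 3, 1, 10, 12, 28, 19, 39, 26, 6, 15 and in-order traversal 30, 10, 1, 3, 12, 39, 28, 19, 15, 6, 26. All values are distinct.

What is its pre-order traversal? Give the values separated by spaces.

The last element of post-order is the root; it splits in-order into left and right subtrees.
Root 15: left subtree has 8 nodes {30, 10, 1, 3, 12, 39, 28, 19}, right has 2 {6, 26}.
  Root 39: left subtree has 5 nodes {30, 10, 1, 3, 12}, right has 2 {28, 19}.
    Root 12: left subtree has 4 nodes {30, 10, 1, 3}, right has 0 { }.
      Root 10: left subtree has 1 node {30}, right has 2 {1, 3}.
        Root 1: left subtree has 0 nodes { }, right has 1 {3}.
    Root 19: left subtree has 1 node {28}, right has 0 { }.
  Root 6: left subtree has 0 nodes { }, right has 1 {26}.

15 39 12 10 30 1 3 19 28 6 26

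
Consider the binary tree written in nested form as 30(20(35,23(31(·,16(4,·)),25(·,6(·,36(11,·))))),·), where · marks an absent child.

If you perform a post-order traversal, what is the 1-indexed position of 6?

7

Post-order visits the left subtree, then the right subtree, then the node.
At 30: go left to 20.
  At 20: go left to 35.
    35 is a leaf — visit 35.
  At 20: go right to 23.
    At 23: go left to 31.
      At 31: no left child.
      At 31: go right to 16.
        At 16: go left to 4.
          4 is a leaf — visit 4.
        At 16: no right child.
        Visit 16.
      Visit 31.
    At 23: go right to 25.
      At 25: no left child.
      At 25: go right to 6.
        At 6: no left child.
        At 6: go right to 36.
          At 36: go left to 11.
            11 is a leaf — visit 11.
          At 36: no right child.
          Visit 36.
        Visit 6.
      Visit 25.
    Visit 23.
  Visit 20.
At 30: no right child.
Visit 30.
Full post-order sequence: 35, 4, 16, 31, 11, 36, 6, 25, 23, 20, 30.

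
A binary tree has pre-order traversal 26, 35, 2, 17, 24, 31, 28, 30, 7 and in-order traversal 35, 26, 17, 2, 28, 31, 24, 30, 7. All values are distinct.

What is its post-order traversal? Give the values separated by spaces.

The first element of pre-order is the root; it splits in-order into left and right subtrees.
Root 26: left subtree has 1 node {35}, right has 7 {17, 2, 28, 31, 24, 30, 7}.
  Root 2: left subtree has 1 node {17}, right has 5 {28, 31, 24, 30, 7}.
    Root 24: left subtree has 2 nodes {28, 31}, right has 2 {30, 7}.
      Root 31: left subtree has 1 node {28}, right has 0 { }.
      Root 30: left subtree has 0 nodes { }, right has 1 {7}.

35 17 28 31 7 30 24 2 26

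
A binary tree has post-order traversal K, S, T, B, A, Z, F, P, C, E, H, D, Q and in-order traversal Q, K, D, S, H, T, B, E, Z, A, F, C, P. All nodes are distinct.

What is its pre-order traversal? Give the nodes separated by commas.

Q, D, K, H, S, E, B, T, C, F, Z, A, P

The last element of post-order is the root; it splits in-order into left and right subtrees.
Root Q: left subtree has 0 nodes { }, right has 12 {K, D, S, H, T, B, E, Z, A, F, C, P}.
  Root D: left subtree has 1 node {K}, right has 10 {S, H, T, B, E, Z, A, F, C, P}.
    Root H: left subtree has 1 node {S}, right has 8 {T, B, E, Z, A, F, C, P}.
      Root E: left subtree has 2 nodes {T, B}, right has 5 {Z, A, F, C, P}.
        Root B: left subtree has 1 node {T}, right has 0 { }.
        Root C: left subtree has 3 nodes {Z, A, F}, right has 1 {P}.
          Root F: left subtree has 2 nodes {Z, A}, right has 0 { }.
            Root Z: left subtree has 0 nodes { }, right has 1 {A}.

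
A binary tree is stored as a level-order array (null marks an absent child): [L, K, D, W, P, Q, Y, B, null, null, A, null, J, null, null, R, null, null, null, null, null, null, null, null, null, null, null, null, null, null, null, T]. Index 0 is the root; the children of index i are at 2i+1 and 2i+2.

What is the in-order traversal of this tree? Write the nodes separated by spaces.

T R B W K P A L Q J D Y

In-order visits the left subtree, then the node, then the right subtree.
At L: go left to K.
  At K: go left to W.
    At W: go left to B.
      At B: go left to R.
        At R: go left to T.
          T is a leaf — visit T.
        Visit R.
        At R: no right child.
      Visit B.
      At B: no right child.
    Visit W.
    At W: no right child.
  Visit K.
  At K: go right to P.
    At P: no left child.
    Visit P.
    At P: go right to A.
      A is a leaf — visit A.
Visit L.
At L: go right to D.
  At D: go left to Q.
    At Q: no left child.
    Visit Q.
    At Q: go right to J.
      J is a leaf — visit J.
  Visit D.
  At D: go right to Y.
    Y is a leaf — visit Y.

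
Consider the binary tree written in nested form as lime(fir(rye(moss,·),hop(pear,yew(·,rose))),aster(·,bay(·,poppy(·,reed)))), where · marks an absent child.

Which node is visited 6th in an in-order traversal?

yew

In-order visits the left subtree, then the node, then the right subtree.
At lime: go left to fir.
  At fir: go left to rye.
    At rye: go left to moss.
      moss is a leaf — visit moss.
    Visit rye.
    At rye: no right child.
  Visit fir.
  At fir: go right to hop.
    At hop: go left to pear.
      pear is a leaf — visit pear.
    Visit hop.
    At hop: go right to yew.
      At yew: no left child.
      Visit yew.
      At yew: go right to rose.
        rose is a leaf — visit rose.
Visit lime.
At lime: go right to aster.
  At aster: no left child.
  Visit aster.
  At aster: go right to bay.
    At bay: no left child.
    Visit bay.
    At bay: go right to poppy.
      At poppy: no left child.
      Visit poppy.
      At poppy: go right to reed.
        reed is a leaf — visit reed.
Full in-order sequence: moss, rye, fir, pear, hop, yew, rose, lime, aster, bay, poppy, reed.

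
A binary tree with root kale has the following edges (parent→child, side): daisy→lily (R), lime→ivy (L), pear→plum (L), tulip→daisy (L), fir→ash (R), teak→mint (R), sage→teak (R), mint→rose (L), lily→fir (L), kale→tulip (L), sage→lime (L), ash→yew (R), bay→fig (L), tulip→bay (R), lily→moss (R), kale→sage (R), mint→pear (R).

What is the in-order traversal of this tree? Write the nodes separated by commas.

daisy, fir, ash, yew, lily, moss, tulip, fig, bay, kale, ivy, lime, sage, teak, rose, mint, plum, pear

In-order visits the left subtree, then the node, then the right subtree.
At kale: go left to tulip.
  At tulip: go left to daisy.
    At daisy: no left child.
    Visit daisy.
    At daisy: go right to lily.
      At lily: go left to fir.
        At fir: no left child.
        Visit fir.
        At fir: go right to ash.
          At ash: no left child.
          Visit ash.
          At ash: go right to yew.
            yew is a leaf — visit yew.
      Visit lily.
      At lily: go right to moss.
        moss is a leaf — visit moss.
  Visit tulip.
  At tulip: go right to bay.
    At bay: go left to fig.
      fig is a leaf — visit fig.
    Visit bay.
    At bay: no right child.
Visit kale.
At kale: go right to sage.
  At sage: go left to lime.
    At lime: go left to ivy.
      ivy is a leaf — visit ivy.
    Visit lime.
    At lime: no right child.
  Visit sage.
  At sage: go right to teak.
    At teak: no left child.
    Visit teak.
    At teak: go right to mint.
      At mint: go left to rose.
        rose is a leaf — visit rose.
      Visit mint.
      At mint: go right to pear.
        At pear: go left to plum.
          plum is a leaf — visit plum.
        Visit pear.
        At pear: no right child.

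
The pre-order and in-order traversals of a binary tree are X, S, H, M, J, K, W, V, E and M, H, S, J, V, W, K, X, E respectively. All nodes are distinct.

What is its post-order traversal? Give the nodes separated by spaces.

The first element of pre-order is the root; it splits in-order into left and right subtrees.
Root X: left subtree has 7 nodes {M, H, S, J, V, W, K}, right has 1 {E}.
  Root S: left subtree has 2 nodes {M, H}, right has 4 {J, V, W, K}.
    Root H: left subtree has 1 node {M}, right has 0 { }.
    Root J: left subtree has 0 nodes { }, right has 3 {V, W, K}.
      Root K: left subtree has 2 nodes {V, W}, right has 0 { }.
        Root W: left subtree has 1 node {V}, right has 0 { }.

M H V W K J S E X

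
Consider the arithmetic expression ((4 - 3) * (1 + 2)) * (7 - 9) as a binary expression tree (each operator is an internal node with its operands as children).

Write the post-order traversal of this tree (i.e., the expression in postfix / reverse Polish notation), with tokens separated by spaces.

Post-order on an expression tree gives postfix notation: for each operator, emit left operand, right operand, then the operator.

4 3 - 1 2 + * 7 9 - *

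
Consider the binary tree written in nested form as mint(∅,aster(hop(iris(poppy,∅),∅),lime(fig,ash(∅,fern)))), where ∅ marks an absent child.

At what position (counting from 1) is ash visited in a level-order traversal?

Level-order visits nodes level by level from the root, left to right within each level.
Level 0: mint
Level 1: aster
Level 2: hop, lime
Level 3: iris, fig, ash
Level 4: poppy, fern
Full level-order sequence: mint, aster, hop, lime, iris, fig, ash, poppy, fern.

7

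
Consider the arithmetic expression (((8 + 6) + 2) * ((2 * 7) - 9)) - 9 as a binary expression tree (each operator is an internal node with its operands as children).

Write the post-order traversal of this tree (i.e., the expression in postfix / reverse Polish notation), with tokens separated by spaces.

8 6 + 2 + 2 7 * 9 - * 9 -

Post-order on an expression tree gives postfix notation: for each operator, emit left operand, right operand, then the operator.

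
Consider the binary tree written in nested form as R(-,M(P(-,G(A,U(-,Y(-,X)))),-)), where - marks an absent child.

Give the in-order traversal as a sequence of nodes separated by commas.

R, P, A, G, U, Y, X, M

In-order visits the left subtree, then the node, then the right subtree.
At R: no left child.
Visit R.
At R: go right to M.
  At M: go left to P.
    At P: no left child.
    Visit P.
    At P: go right to G.
      At G: go left to A.
        A is a leaf — visit A.
      Visit G.
      At G: go right to U.
        At U: no left child.
        Visit U.
        At U: go right to Y.
          At Y: no left child.
          Visit Y.
          At Y: go right to X.
            X is a leaf — visit X.
  Visit M.
  At M: no right child.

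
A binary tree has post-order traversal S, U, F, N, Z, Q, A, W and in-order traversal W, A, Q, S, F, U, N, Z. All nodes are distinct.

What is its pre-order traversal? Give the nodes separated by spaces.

W A Q Z N F S U

The last element of post-order is the root; it splits in-order into left and right subtrees.
Root W: left subtree has 0 nodes { }, right has 7 {A, Q, S, F, U, N, Z}.
  Root A: left subtree has 0 nodes { }, right has 6 {Q, S, F, U, N, Z}.
    Root Q: left subtree has 0 nodes { }, right has 5 {S, F, U, N, Z}.
      Root Z: left subtree has 4 nodes {S, F, U, N}, right has 0 { }.
        Root N: left subtree has 3 nodes {S, F, U}, right has 0 { }.
          Root F: left subtree has 1 node {S}, right has 1 {U}.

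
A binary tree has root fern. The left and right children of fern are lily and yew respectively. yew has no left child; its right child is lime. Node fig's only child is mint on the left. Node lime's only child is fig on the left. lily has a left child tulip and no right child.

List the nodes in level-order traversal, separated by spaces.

fern lily yew tulip lime fig mint

Level-order visits nodes level by level from the root, left to right within each level.
Level 0: fern
Level 1: lily, yew
Level 2: tulip, lime
Level 3: fig
Level 4: mint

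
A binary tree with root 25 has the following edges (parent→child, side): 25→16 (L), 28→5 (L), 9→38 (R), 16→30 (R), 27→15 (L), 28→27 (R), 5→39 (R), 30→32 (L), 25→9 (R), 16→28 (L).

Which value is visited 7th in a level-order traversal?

Level-order visits nodes level by level from the root, left to right within each level.
Level 0: 25
Level 1: 16, 9
Level 2: 28, 30, 38
Level 3: 5, 27, 32
Level 4: 39, 15
Full level-order sequence: 25, 16, 9, 28, 30, 38, 5, 27, 32, 39, 15.

5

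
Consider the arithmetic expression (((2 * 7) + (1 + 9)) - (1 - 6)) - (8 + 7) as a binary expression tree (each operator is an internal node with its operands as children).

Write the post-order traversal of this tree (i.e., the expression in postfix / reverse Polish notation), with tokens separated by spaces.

Post-order on an expression tree gives postfix notation: for each operator, emit left operand, right operand, then the operator.

2 7 * 1 9 + + 1 6 - - 8 7 + -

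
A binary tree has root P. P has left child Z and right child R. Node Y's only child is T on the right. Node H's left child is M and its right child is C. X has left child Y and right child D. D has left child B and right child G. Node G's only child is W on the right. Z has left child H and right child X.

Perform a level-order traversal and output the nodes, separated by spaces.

Level-order visits nodes level by level from the root, left to right within each level.
Level 0: P
Level 1: Z, R
Level 2: H, X
Level 3: M, C, Y, D
Level 4: T, B, G
Level 5: W

P Z R H X M C Y D T B G W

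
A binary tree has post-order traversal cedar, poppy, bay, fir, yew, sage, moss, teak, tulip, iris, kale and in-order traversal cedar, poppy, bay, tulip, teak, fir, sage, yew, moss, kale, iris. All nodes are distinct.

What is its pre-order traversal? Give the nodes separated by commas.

kale, tulip, bay, poppy, cedar, teak, moss, sage, fir, yew, iris

The last element of post-order is the root; it splits in-order into left and right subtrees.
Root kale: left subtree has 9 nodes {cedar, poppy, bay, tulip, teak, fir, sage, yew, moss}, right has 1 {iris}.
  Root tulip: left subtree has 3 nodes {cedar, poppy, bay}, right has 5 {teak, fir, sage, yew, moss}.
    Root bay: left subtree has 2 nodes {cedar, poppy}, right has 0 { }.
      Root poppy: left subtree has 1 node {cedar}, right has 0 { }.
    Root teak: left subtree has 0 nodes { }, right has 4 {fir, sage, yew, moss}.
      Root moss: left subtree has 3 nodes {fir, sage, yew}, right has 0 { }.
        Root sage: left subtree has 1 node {fir}, right has 1 {yew}.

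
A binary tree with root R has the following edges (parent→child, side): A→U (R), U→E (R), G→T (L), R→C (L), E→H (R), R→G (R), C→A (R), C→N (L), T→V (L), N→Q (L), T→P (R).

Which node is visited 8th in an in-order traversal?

In-order visits the left subtree, then the node, then the right subtree.
At R: go left to C.
  At C: go left to N.
    At N: go left to Q.
      Q is a leaf — visit Q.
    Visit N.
    At N: no right child.
  Visit C.
  At C: go right to A.
    At A: no left child.
    Visit A.
    At A: go right to U.
      At U: no left child.
      Visit U.
      At U: go right to E.
        At E: no left child.
        Visit E.
        At E: go right to H.
          H is a leaf — visit H.
Visit R.
At R: go right to G.
  At G: go left to T.
    At T: go left to V.
      V is a leaf — visit V.
    Visit T.
    At T: go right to P.
      P is a leaf — visit P.
  Visit G.
  At G: no right child.
Full in-order sequence: Q, N, C, A, U, E, H, R, V, T, P, G.

R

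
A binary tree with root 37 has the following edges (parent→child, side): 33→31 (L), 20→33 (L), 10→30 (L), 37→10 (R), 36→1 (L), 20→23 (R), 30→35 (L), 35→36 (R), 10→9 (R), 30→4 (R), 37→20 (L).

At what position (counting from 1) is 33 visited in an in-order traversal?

In-order visits the left subtree, then the node, then the right subtree.
At 37: go left to 20.
  At 20: go left to 33.
    At 33: go left to 31.
      31 is a leaf — visit 31.
    Visit 33.
    At 33: no right child.
  Visit 20.
  At 20: go right to 23.
    23 is a leaf — visit 23.
Visit 37.
At 37: go right to 10.
  At 10: go left to 30.
    At 30: go left to 35.
      At 35: no left child.
      Visit 35.
      At 35: go right to 36.
        At 36: go left to 1.
          1 is a leaf — visit 1.
        Visit 36.
        At 36: no right child.
    Visit 30.
    At 30: go right to 4.
      4 is a leaf — visit 4.
  Visit 10.
  At 10: go right to 9.
    9 is a leaf — visit 9.
Full in-order sequence: 31, 33, 20, 23, 37, 35, 1, 36, 30, 4, 10, 9.

2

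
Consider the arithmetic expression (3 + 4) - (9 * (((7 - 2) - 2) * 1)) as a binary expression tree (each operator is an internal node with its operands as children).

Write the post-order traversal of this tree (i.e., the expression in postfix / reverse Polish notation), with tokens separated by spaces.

3 4 + 9 7 2 - 2 - 1 * * -

Post-order on an expression tree gives postfix notation: for each operator, emit left operand, right operand, then the operator.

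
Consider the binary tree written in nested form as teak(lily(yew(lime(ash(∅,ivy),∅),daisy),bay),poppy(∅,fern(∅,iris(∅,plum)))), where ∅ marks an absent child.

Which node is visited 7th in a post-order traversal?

Post-order visits the left subtree, then the right subtree, then the node.
At teak: go left to lily.
  At lily: go left to yew.
    At yew: go left to lime.
      At lime: go left to ash.
        At ash: no left child.
        At ash: go right to ivy.
          ivy is a leaf — visit ivy.
        Visit ash.
      At lime: no right child.
      Visit lime.
    At yew: go right to daisy.
      daisy is a leaf — visit daisy.
    Visit yew.
  At lily: go right to bay.
    bay is a leaf — visit bay.
  Visit lily.
At teak: go right to poppy.
  At poppy: no left child.
  At poppy: go right to fern.
    At fern: no left child.
    At fern: go right to iris.
      At iris: no left child.
      At iris: go right to plum.
        plum is a leaf — visit plum.
      Visit iris.
    Visit fern.
  Visit poppy.
Visit teak.
Full post-order sequence: ivy, ash, lime, daisy, yew, bay, lily, plum, iris, fern, poppy, teak.

lily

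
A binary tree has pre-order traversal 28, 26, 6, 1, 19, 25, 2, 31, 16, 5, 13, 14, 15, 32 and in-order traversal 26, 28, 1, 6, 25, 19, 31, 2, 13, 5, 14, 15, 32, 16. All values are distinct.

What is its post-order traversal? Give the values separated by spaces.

26 1 25 31 13 32 15 14 5 16 2 19 6 28

The first element of pre-order is the root; it splits in-order into left and right subtrees.
Root 28: left subtree has 1 node {26}, right has 12 {1, 6, 25, 19, 31, 2, 13, 5, 14, 15, 32, 16}.
  Root 6: left subtree has 1 node {1}, right has 10 {25, 19, 31, 2, 13, 5, 14, 15, 32, 16}.
    Root 19: left subtree has 1 node {25}, right has 8 {31, 2, 13, 5, 14, 15, 32, 16}.
      Root 2: left subtree has 1 node {31}, right has 6 {13, 5, 14, 15, 32, 16}.
        Root 16: left subtree has 5 nodes {13, 5, 14, 15, 32}, right has 0 { }.
          Root 5: left subtree has 1 node {13}, right has 3 {14, 15, 32}.
            Root 14: left subtree has 0 nodes { }, right has 2 {15, 32}.
              Root 15: left subtree has 0 nodes { }, right has 1 {32}.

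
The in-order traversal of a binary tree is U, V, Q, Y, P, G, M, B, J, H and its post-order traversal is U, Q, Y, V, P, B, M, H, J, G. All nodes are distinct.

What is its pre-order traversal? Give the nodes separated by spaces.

The last element of post-order is the root; it splits in-order into left and right subtrees.
Root G: left subtree has 5 nodes {U, V, Q, Y, P}, right has 4 {M, B, J, H}.
  Root P: left subtree has 4 nodes {U, V, Q, Y}, right has 0 { }.
    Root V: left subtree has 1 node {U}, right has 2 {Q, Y}.
      Root Y: left subtree has 1 node {Q}, right has 0 { }.
  Root J: left subtree has 2 nodes {M, B}, right has 1 {H}.
    Root M: left subtree has 0 nodes { }, right has 1 {B}.

G P V U Y Q J M B H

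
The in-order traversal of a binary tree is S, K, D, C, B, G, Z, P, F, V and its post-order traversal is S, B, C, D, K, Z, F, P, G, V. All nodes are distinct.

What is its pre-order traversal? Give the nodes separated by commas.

V, G, K, S, D, C, B, P, Z, F

The last element of post-order is the root; it splits in-order into left and right subtrees.
Root V: left subtree has 9 nodes {S, K, D, C, B, G, Z, P, F}, right has 0 { }.
  Root G: left subtree has 5 nodes {S, K, D, C, B}, right has 3 {Z, P, F}.
    Root K: left subtree has 1 node {S}, right has 3 {D, C, B}.
      Root D: left subtree has 0 nodes { }, right has 2 {C, B}.
        Root C: left subtree has 0 nodes { }, right has 1 {B}.
    Root P: left subtree has 1 node {Z}, right has 1 {F}.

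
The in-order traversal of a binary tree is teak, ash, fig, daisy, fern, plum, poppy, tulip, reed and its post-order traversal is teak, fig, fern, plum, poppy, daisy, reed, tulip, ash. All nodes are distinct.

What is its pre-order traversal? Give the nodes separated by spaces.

The last element of post-order is the root; it splits in-order into left and right subtrees.
Root ash: left subtree has 1 node {teak}, right has 7 {fig, daisy, fern, plum, poppy, tulip, reed}.
  Root tulip: left subtree has 5 nodes {fig, daisy, fern, plum, poppy}, right has 1 {reed}.
    Root daisy: left subtree has 1 node {fig}, right has 3 {fern, plum, poppy}.
      Root poppy: left subtree has 2 nodes {fern, plum}, right has 0 { }.
        Root plum: left subtree has 1 node {fern}, right has 0 { }.

ash teak tulip daisy fig poppy plum fern reed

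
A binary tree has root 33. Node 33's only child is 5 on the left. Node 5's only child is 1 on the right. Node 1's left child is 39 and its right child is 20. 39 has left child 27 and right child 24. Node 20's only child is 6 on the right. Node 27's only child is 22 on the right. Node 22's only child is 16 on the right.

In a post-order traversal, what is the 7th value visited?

20

Post-order visits the left subtree, then the right subtree, then the node.
At 33: go left to 5.
  At 5: no left child.
  At 5: go right to 1.
    At 1: go left to 39.
      At 39: go left to 27.
        At 27: no left child.
        At 27: go right to 22.
          At 22: no left child.
          At 22: go right to 16.
            16 is a leaf — visit 16.
          Visit 22.
        Visit 27.
      At 39: go right to 24.
        24 is a leaf — visit 24.
      Visit 39.
    At 1: go right to 20.
      At 20: no left child.
      At 20: go right to 6.
        6 is a leaf — visit 6.
      Visit 20.
    Visit 1.
  Visit 5.
At 33: no right child.
Visit 33.
Full post-order sequence: 16, 22, 27, 24, 39, 6, 20, 1, 5, 33.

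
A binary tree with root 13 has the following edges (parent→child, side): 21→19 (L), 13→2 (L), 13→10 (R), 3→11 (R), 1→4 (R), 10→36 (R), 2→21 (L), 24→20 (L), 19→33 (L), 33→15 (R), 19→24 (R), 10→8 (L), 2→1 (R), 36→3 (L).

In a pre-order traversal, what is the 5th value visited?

Pre-order visits the node, then its left subtree, then its right subtree.
Visit 13.
At 13: go left to 2.
  Visit 2.
  At 2: go left to 21.
    Visit 21.
    At 21: go left to 19.
      Visit 19.
      At 19: go left to 33.
        Visit 33.
        At 33: no left child.
        At 33: go right to 15.
          15 is a leaf — visit 15.
      At 19: go right to 24.
        Visit 24.
        At 24: go left to 20.
          20 is a leaf — visit 20.
        At 24: no right child.
    At 21: no right child.
  At 2: go right to 1.
    Visit 1.
    At 1: no left child.
    At 1: go right to 4.
      4 is a leaf — visit 4.
At 13: go right to 10.
  Visit 10.
  At 10: go left to 8.
    8 is a leaf — visit 8.
  At 10: go right to 36.
    Visit 36.
    At 36: go left to 3.
      Visit 3.
      At 3: no left child.
      At 3: go right to 11.
        11 is a leaf — visit 11.
    At 36: no right child.
Full pre-order sequence: 13, 2, 21, 19, 33, 15, 24, 20, 1, 4, 10, 8, 36, 3, 11.

33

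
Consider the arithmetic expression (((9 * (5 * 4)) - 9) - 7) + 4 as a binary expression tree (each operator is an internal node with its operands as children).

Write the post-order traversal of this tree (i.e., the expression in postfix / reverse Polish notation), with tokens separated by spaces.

9 5 4 * * 9 - 7 - 4 +

Post-order on an expression tree gives postfix notation: for each operator, emit left operand, right operand, then the operator.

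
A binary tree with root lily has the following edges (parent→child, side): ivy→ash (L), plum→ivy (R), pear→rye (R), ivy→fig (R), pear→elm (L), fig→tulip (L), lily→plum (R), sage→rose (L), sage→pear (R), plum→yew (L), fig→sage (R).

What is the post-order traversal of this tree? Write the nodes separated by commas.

Post-order visits the left subtree, then the right subtree, then the node.
At lily: no left child.
At lily: go right to plum.
  At plum: go left to yew.
    yew is a leaf — visit yew.
  At plum: go right to ivy.
    At ivy: go left to ash.
      ash is a leaf — visit ash.
    At ivy: go right to fig.
      At fig: go left to tulip.
        tulip is a leaf — visit tulip.
      At fig: go right to sage.
        At sage: go left to rose.
          rose is a leaf — visit rose.
        At sage: go right to pear.
          At pear: go left to elm.
            elm is a leaf — visit elm.
          At pear: go right to rye.
            rye is a leaf — visit rye.
          Visit pear.
        Visit sage.
      Visit fig.
    Visit ivy.
  Visit plum.
Visit lily.

yew, ash, tulip, rose, elm, rye, pear, sage, fig, ivy, plum, lily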